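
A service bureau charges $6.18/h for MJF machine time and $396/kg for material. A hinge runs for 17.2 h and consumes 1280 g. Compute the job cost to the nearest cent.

$613.18

Time charge: 6.18 × 17.2 → $106.296.
Material charge = 396 × 1280/1000 = $506.88.
Job cost: 106.296 + 506.88 = 613.176 ≈ $613.18.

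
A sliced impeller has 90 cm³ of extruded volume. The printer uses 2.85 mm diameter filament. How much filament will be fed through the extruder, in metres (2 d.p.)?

A = π r² = π × 1.425² = 6.3794 mm².
L = 90000 mm³ / 6.3794 mm² = 14107.91 mm, i.e. 14.11 m.

14.11 m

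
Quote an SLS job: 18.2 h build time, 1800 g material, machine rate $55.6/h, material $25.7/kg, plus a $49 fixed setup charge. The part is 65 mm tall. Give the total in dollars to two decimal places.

$1107.18

Time charge = 55.6 × 18.2, so $1011.92.
Feedstock cost = 25.7 × 1800/1000 = $46.26.
Total = 1011.92 + 46.26 + 49 = $1107.18.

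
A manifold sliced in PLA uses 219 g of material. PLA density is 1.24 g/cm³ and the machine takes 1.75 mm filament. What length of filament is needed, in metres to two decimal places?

Volume = 219 g / 1.24 g·cm⁻³ = 176.6129 cm³ = 176612.9 mm³.
Cross-section of 1.75 mm filament: π·(1.75/2)² = 2.4053 mm².
Length = 176612.9 / 2.4053 = 73426.56 mm = 73.43 m.

73.43 m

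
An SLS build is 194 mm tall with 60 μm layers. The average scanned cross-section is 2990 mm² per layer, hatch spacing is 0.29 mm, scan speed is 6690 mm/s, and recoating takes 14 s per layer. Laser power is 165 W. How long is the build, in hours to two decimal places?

13.96 hours

Layers = ⌈194/0.06⌉ = 3234.
Per-layer scan distance = 2990 / 0.29 = 10310.3 mm.
Laser time per layer: 10310.3 / 6690 → 1.5412 s.
Time per layer = 1.5412 + 14 = 15.5412 s.
3234 layers × 15.5412 s/layer = 50260.2408 s, i.e. 13.96 hours.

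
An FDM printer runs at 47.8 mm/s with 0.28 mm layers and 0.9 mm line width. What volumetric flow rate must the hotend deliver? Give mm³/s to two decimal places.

A = 0.28 × 0.9, so 0.252 mm².
Q = v·A = 47.8 × 0.252 = 12.05 mm³/s.

12.05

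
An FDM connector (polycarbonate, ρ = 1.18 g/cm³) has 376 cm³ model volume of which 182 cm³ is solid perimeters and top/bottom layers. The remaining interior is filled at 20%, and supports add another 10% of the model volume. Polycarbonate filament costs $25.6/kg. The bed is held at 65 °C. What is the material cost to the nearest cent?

Infill region: 376 − 182 → 194 cm³.
Infill deposited: 0.20 × 194 → 38.8 cm³.
Support = 0.10 × 376 = 37.6 cm³.
Deposited volume: 182 + 38.8 + 37.6 → 258.4 cm³.
Mass = 258.4 × 1.18 = 304.912 g.
Cost = 304.912 g / 1000 × $25.6/kg = $7.81.

$7.81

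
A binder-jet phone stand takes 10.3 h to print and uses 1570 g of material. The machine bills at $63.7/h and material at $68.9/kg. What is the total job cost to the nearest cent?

$764.28

Machine cost: 63.7 × 10.3 → $656.11.
Material cost = 68.9 × 1570/1000, so $108.173.
Total = 656.11 + 108.173 = 764.283 ≈ $764.28.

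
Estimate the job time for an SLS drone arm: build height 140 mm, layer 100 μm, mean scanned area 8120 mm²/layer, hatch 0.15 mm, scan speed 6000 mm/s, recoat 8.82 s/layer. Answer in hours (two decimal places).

Layer count = ceil(140 / 0.1) = 1400.
Scan path per layer = 8120 / 0.15, so 54133.3 mm.
Scan time per layer = 54133.3 / 6000 = 9.0222 s.
Layer cycle = 9.0222 + 8.82, so 17.8422 s.
1400 layers × 17.8422 s/layer = 24979.08 s, i.e. 6.94 hours.

6.94 hours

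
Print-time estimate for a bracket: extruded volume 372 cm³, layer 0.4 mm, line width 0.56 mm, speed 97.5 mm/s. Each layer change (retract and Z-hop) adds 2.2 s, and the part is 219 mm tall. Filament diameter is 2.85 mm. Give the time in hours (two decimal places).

Line area: 0.4 × 0.56 → 0.224 mm².
Toolpath length = 372 cm³ / 0.224 mm² = 372000 / 0.224 = 1660714.3 mm.
Extrusion time: 1660714.3 / 97.5 → 17033 s.
Layers = ⌈219/0.4⌉ = 548.
Non-print overhead = 548 × 2.2 = 1205.6 s.
Altogether 17033 + 1205.6 = 18238.6 s, i.e. 5.07 hours.

5.07 hours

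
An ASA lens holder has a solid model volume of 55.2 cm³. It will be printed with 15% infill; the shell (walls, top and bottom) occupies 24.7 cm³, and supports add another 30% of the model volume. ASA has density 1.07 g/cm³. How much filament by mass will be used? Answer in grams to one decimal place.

49.0 g

Volume inside the shell: 55.2 − 24.7 → 30.5 cm³.
Infill deposited = 0.15 × 30.5 = 4.575 cm³.
Support = 0.30 × 55.2 = 16.56 cm³.
Total printed volume: 24.7 + 4.575 + 16.56 → 45.835 cm³.
Mass = 45.835 × 1.07 = 49.04345 g.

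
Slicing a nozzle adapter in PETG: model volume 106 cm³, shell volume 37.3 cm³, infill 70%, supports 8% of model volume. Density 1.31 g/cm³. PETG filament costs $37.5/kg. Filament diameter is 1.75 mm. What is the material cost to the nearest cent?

Volume inside the shell = 106 − 37.3 = 68.7 cm³.
Infill volume = 0.70 × 68.7, so 48.09 cm³.
Support = 0.08 × 106 = 8.48 cm³.
Total extruded = 37.3 + 48.09 + 8.48, so 93.87 cm³.
Mass = 93.87 × 1.31, so 122.9697 g.
At $37.5/kg: 122.9697/1000 × 37.5 = $4.61.

$4.61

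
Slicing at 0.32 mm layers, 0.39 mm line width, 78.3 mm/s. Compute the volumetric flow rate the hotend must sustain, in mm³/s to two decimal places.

9.77

Extrusion cross-section = 0.32 × 0.39 = 0.1248 mm².
Volumetric flow = 78.3 × 0.1248 = 9.77 mm³/s.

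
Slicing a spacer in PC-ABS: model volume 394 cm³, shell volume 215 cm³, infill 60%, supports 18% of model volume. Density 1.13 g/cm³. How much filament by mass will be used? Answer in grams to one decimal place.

444.5 g

Volume inside the shell = 394 − 215 = 179 cm³.
Infill deposited = 0.60 × 179, so 107.4 cm³.
Support = 0.18 × 394, so 70.92 cm³.
Deposited volume: 215 + 107.4 + 70.92 → 393.32 cm³.
Mass: 393.32 × 1.13 → 444.4516 g.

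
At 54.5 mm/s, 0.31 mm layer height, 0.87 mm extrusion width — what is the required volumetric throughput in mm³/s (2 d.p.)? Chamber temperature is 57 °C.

14.70

Extrusion cross-section: 0.31 × 0.87 → 0.2697 mm².
Q = v·A = 54.5 × 0.2697 = 14.70 mm³/s.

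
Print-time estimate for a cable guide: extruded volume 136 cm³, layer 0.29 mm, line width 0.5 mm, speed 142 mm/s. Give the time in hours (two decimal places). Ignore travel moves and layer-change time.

Line area = 0.29 × 0.5, so 0.145 mm².
Total extruded path = 136000/0.145 = 937931 mm.
Time extruding = 937931 / 142 = 6605.1 s.
That's 6605.1 s → 1.83 hours.

1.83 hours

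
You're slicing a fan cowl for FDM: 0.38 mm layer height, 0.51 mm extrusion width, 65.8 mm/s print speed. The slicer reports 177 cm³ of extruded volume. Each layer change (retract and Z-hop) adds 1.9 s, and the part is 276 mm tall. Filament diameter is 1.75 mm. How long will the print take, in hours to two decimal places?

Extrusion cross-section = 0.38 × 0.51 = 0.1938 mm².
Total extruded path = 177000/0.1938 = 913312.7 mm.
Extrusion time = 913312.7 / 65.8, so 13880.1 s.
Layer count = ceil(276 / 0.38) = 727.
Z-hop total = 727 × 1.9 = 1381.3 s.
Total = 13880.1 + 1381.3 = 15261.4 s = 4.24 hours.

4.24 hours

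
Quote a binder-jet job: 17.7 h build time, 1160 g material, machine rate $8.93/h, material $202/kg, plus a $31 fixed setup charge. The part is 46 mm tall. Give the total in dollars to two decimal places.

Time charge: 8.93 × 17.7 → $158.061.
Material charge: 202 × 1160/1000 → $234.32.
Adding setup: 158.061 + 234.32 + 31 → 423.381 ≈ $423.38.

$423.38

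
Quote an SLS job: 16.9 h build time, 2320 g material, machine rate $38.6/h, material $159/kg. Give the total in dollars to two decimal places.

Machine cost: 38.6 × 16.9 → $652.34.
Feedstock cost: 159 × 2320/1000 → $368.88.
Total = 652.34 + 368.88 = $1021.22.

$1021.22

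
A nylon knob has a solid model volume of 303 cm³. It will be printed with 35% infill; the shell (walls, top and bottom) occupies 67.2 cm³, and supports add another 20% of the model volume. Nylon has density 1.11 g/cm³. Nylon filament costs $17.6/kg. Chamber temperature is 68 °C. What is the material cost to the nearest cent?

$4.11

Infill region = 303 − 67.2, so 235.8 cm³.
Deposited infill = 0.35 × 235.8, so 82.53 cm³.
Support = 0.20 × 303, so 60.6 cm³.
Total printed volume = 67.2 + 82.53 + 60.6, so 210.33 cm³.
Mass = 210.33 × 1.11, so 233.4663 g.
Cost = 233.4663 g / 1000 × $17.6/kg = $4.11.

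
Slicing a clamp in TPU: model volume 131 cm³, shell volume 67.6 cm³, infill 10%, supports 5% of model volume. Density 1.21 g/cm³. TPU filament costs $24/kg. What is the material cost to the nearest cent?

Volume inside the shell: 131 − 67.6 → 63.4 cm³.
Infill volume = 0.10 × 63.4, so 6.34 cm³.
Support = 0.05 × 131 = 6.55 cm³.
Total printed volume: 67.6 + 6.34 + 6.55 → 80.49 cm³.
Mass = 80.49 × 1.21, so 97.3929 g.
At $24/kg: 97.3929/1000 × 24 = $2.34.

$2.34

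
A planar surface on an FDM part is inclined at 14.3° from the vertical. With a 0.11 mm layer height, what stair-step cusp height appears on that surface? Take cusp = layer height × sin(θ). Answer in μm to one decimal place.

27.2 μm

Cusp = layer height × sin(14.3°) = 0.11 × 0.2470 = 0.02717 mm = 27.2 μm.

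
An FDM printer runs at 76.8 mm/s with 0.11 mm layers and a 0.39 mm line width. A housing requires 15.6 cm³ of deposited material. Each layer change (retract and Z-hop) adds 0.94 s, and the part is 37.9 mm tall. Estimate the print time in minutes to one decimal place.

Bead cross-section = 0.11 × 0.39, so 0.0429 mm².
Total extruded path = 15600/0.0429 = 363636.4 mm.
Extrusion time = 363636.4 / 76.8, so 4734.8 s.
Layers = ⌈37.9/0.11⌉ = 345.
Z-hop total: 345 × 0.94 → 324.3 s.
Total = 4734.8 + 324.3 = 5059.1 s = 84.3 minutes.

84.3 minutes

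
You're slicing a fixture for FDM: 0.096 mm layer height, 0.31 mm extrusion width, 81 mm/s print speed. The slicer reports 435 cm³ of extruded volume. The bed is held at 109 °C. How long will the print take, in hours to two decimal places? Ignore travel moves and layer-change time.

50.13 hours

Line area: 0.096 × 0.31 → 0.02976 mm².
Total extruded path = 435000/0.02976 = 14616935.5 mm.
Extrusion time = 14616935.5 / 81 = 180456 s.
In the requested units: 180456 s = 50.13 hours.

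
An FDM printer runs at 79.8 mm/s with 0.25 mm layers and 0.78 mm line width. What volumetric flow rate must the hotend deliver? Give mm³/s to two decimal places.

15.56

Extrusion cross-section = 0.25 × 0.78 = 0.195 mm².
Volumetric flow = 79.8 × 0.195 = 15.56 mm³/s.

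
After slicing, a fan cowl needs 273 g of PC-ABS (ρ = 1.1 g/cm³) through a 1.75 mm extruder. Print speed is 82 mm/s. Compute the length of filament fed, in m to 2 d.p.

Extruded volume: 273/1.1 = 248.1818 cm³ (248181.8 mm³).
Filament cross-section = π × (1.75/2)² = 2.4053 mm².
Length = 248181.8 / 2.4053 = 103181.22 mm = 103.18 m.

103.18 m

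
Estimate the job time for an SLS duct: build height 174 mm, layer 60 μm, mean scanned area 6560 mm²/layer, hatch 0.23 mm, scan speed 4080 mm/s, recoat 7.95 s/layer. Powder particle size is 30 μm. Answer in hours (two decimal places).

Number of layers: 174 / 0.06 → 2900 (rounded up).
Hatch length per layer: 6560 / 0.23 → 28521.7 mm.
Scan time per layer = 28521.7 / 4080 = 6.9906 s.
Layer cycle = 6.9906 + 7.95 = 14.9406 s.
Build time = 2900 × 14.9406 = 43327.74 s = 12.04 hours.

12.04 hours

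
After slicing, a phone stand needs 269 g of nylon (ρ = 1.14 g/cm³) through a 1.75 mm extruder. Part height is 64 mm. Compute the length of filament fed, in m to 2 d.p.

Volume = 269 g / 1.14 g·cm⁻³ = 235.9649 cm³ = 235964.9 mm³.
Filament cross-section = π × (1.75/2)² = 2.4053 mm².
L = V/A = 235964.9/2.4053 = 98102.07 mm → 98.10 m.

98.10 m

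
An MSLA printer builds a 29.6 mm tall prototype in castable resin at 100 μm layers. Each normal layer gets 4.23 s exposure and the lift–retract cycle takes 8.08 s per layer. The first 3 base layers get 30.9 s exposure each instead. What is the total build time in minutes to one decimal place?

Layers = ⌈29.6/0.1⌉ = 296.
Base layers = 3 × (30.9 + 8.08), so 116.94 s.
Regular layers = 293 × (4.23 + 8.08), so 3606.83 s.
Total = 116.94 + 3606.83 = 3723.77 s = 62.1 minutes.

62.1 minutes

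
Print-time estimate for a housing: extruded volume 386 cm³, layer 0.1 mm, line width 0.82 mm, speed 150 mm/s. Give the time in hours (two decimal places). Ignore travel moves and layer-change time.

8.72 hours

Bead cross-section: 0.1 × 0.82 → 0.082 mm².
Path length: 386000 mm³ / 0.082 mm² → 4707317.1 mm.
Print-move time = 4707317.1 / 150 = 31382.1 s.
Converting: 31382.1 s = 8.72 hours.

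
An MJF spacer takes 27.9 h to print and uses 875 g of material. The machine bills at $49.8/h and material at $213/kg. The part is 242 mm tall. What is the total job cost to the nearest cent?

$1575.80

Time charge = 49.8 × 27.9, so $1389.42.
Feedstock cost: 213 × 875/1000 → $186.375.
Job cost: 1389.42 + 186.375 = 1575.795 ≈ $1575.80.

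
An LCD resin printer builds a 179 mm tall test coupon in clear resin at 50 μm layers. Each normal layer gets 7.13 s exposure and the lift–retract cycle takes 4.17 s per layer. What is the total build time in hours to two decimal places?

Layer count = ceil(179 / 0.05) = 3580.
Per-layer time = 7.13 + 4.17 = 11.3 s.
Build time: 3580 × 11.3 s = 40454 s, i.e. 11.24 hours.

11.24 hours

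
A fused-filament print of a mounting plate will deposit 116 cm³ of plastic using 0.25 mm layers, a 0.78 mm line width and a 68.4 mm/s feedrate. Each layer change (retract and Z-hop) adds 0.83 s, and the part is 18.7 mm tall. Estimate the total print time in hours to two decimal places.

Line area = 0.25 × 0.78, so 0.195 mm².
Total extruded path = 116000/0.195 = 594871.8 mm.
Time extruding = 594871.8 / 68.4 = 8697 s.
Layer count = ceil(18.7 / 0.25) = 75.
Z-hop total = 75 × 0.83, so 62.25 s.
Altogether 8697 + 62.25 = 8759.25 s, i.e. 2.43 hours.

2.43 hours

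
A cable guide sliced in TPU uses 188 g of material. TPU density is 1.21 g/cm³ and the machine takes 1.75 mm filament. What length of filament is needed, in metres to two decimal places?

64.60 m

Extruded volume: 188/1.21 = 155.3719 cm³ (155371.9 mm³).
A = π r² = π × 0.875² = 2.4053 mm².
Length = 155371.9 / 2.4053 = 64595.64 mm = 64.60 m.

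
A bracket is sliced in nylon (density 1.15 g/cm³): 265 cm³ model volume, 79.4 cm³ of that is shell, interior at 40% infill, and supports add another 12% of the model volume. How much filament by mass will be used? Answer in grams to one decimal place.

213.3 g

Volume inside the shell = 265 − 79.4 = 185.6 cm³.
Infill deposited = 0.40 × 185.6 = 74.24 cm³.
Support = 0.12 × 265 = 31.8 cm³.
Total extruded = 79.4 + 74.24 + 31.8 = 185.44 cm³.
Mass: 185.44 × 1.15 → 213.256 g.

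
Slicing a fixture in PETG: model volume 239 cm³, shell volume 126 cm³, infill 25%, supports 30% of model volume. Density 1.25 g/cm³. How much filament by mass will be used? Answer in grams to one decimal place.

Interior volume: 239 − 126 → 113 cm³.
Deposited infill = 0.25 × 113 = 28.25 cm³.
Support: 0.30 × 239 → 71.7 cm³.
Deposited volume: 126 + 28.25 + 71.7 → 225.95 cm³.
Mass = 225.95 × 1.25, so 282.4375 g.

282.4 g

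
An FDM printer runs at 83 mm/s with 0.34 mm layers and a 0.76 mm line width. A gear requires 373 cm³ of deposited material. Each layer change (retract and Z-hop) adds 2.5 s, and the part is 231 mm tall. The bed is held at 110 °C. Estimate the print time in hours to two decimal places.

5.30 hours

Extrusion cross-section: 0.34 × 0.76 → 0.2584 mm².
Total extruded path = 373000/0.2584 = 1443498.5 mm.
Extrusion time: 1443498.5 / 83 → 17391.5 s.
Layers = ⌈231/0.34⌉ = 680.
Layer-change overhead = 680 × 2.5, so 1700 s.
Total = 17391.5 + 1700 = 19091.5 s = 5.30 hours.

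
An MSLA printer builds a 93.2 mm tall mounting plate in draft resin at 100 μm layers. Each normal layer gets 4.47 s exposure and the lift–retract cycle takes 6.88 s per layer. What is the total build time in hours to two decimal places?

Layers = ⌈93.2/0.1⌉ = 932.
Per-layer time = 4.47 + 6.88, so 11.35 s.
Total = 932 × 11.35 = 10578.2 s = 2.94 hours.

2.94 hours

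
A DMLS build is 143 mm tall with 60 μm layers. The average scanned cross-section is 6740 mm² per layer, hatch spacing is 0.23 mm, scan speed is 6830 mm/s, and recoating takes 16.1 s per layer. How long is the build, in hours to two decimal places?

Layer count = ceil(143 / 0.06) = 2384.
Per-layer scan distance: 6740 / 0.23 → 29304.3 mm.
Laser time per layer = 29304.3 / 6830, so 4.2905 s.
Time per layer: 4.2905 + 16.1 → 20.3905 s.
Total: 2384 × 20.3905 s = 48610.952 s → 13.50 hours.

13.50 hours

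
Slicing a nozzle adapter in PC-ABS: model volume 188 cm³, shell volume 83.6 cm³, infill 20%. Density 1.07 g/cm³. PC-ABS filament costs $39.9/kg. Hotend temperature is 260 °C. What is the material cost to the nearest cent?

$4.46

Infill region: 188 − 83.6 → 104.4 cm³.
Deposited infill = 0.20 × 104.4, so 20.88 cm³.
Deposited volume = 83.6 + 20.88 = 104.48 cm³.
Mass = 104.48 × 1.07, so 111.7936 g.
At $39.9/kg: 111.7936/1000 × 39.9 = $4.46.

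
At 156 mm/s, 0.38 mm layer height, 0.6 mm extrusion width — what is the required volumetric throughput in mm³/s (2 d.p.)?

35.57

A = 0.38 × 0.6, so 0.228 mm².
Volumetric flow = 156 × 0.228 = 35.57 mm³/s.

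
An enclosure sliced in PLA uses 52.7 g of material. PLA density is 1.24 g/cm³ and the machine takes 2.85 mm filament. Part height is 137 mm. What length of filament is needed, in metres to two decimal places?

6.66 m

Volume = 52.7 g / 1.24 g·cm⁻³ = 42.5 cm³ = 42500 mm³.
A = π r² = π × 1.425² = 6.3794 mm².
L = V/A = 42500/6.3794 = 6662.07 mm → 6.66 m.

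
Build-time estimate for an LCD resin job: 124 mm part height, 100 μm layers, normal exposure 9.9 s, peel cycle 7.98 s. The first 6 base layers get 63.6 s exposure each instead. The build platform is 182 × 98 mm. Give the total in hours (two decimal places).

Layers = ⌈124/0.1⌉ = 1240.
Bottom layers = 6 × (63.6 + 7.98) = 429.48 s.
Normal layers = 1234 × (9.9 + 7.98), so 22063.92 s.
Total = 429.48 + 22063.92 = 22493.4 s = 6.25 hours.

6.25 hours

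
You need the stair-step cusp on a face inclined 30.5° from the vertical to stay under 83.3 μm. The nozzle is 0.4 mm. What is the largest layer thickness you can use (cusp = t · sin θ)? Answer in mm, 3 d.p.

0.164 mm

sin(30.5°) = 0.5075; t_max = 0.0833/0.5075 = 0.164 mm.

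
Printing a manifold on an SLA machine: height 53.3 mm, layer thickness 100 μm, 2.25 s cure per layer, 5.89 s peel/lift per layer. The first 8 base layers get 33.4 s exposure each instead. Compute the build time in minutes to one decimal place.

Number of layers: 53.3 / 0.1 → 533 (rounded up).
Burn-in layers = 8 × (33.4 + 5.89), so 314.32 s.
Remaining layers: 525 × (2.25 + 5.89) → 4273.5 s.
Total = 314.32 + 4273.5 = 4587.82 s = 76.5 minutes.

76.5 minutes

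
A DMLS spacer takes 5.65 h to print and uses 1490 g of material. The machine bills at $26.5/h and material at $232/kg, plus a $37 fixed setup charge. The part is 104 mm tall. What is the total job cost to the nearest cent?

Time charge = 26.5 × 5.65, so $149.725.
Feedstock cost = 232 × 1490/1000 = $345.68.
Total = 149.725 + 345.68 + 37 = 532.405 ≈ $532.41.

$532.41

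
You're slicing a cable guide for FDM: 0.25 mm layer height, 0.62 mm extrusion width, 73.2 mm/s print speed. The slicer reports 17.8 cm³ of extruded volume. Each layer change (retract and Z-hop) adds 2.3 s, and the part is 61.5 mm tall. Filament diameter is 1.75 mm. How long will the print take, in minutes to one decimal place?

35.6 minutes

Bead cross-section = 0.25 × 0.62 = 0.155 mm².
Toolpath length = 17.8 cm³ / 0.155 mm² = 17800 / 0.155 = 114838.7 mm.
Time extruding = 114838.7 / 73.2, so 1568.8 s.
Layers = ⌈61.5/0.25⌉ = 246.
Z-hop total = 246 × 2.3 = 565.8 s.
Altogether 1568.8 + 565.8 = 2134.6 s, i.e. 35.6 minutes.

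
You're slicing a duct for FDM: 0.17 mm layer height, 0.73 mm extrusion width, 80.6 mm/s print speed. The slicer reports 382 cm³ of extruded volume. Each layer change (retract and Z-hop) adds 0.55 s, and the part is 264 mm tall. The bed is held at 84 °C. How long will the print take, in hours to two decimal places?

Line area = 0.17 × 0.73, so 0.1241 mm².
Path length: 382000 mm³ / 0.1241 mm² → 3078162.8 mm.
Print-move time: 3078162.8 / 80.6 → 38190.6 s.
Layers = ⌈264/0.17⌉ = 1553.
Non-print overhead = 1553 × 0.55 = 854.15 s.
Altogether 38190.6 + 854.15 = 39044.75 s, i.e. 10.85 hours.

10.85 hours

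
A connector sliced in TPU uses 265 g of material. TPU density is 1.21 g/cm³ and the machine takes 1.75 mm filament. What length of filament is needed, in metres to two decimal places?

Extruded volume: 265/1.21 = 219.0083 cm³ (219008.3 mm³).
Cross-section of 1.75 mm filament: π·(1.75/2)² = 2.4053 mm².
L = V/A = 219008.3/2.4053 = 91052.38 mm → 91.05 m.

91.05 m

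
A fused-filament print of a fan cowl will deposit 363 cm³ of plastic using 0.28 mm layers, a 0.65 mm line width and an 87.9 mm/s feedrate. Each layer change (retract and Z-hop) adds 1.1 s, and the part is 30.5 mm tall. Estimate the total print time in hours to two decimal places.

Extrusion cross-section = 0.28 × 0.65 = 0.182 mm².
Toolpath length = 363 cm³ / 0.182 mm² = 363000 / 0.182 = 1994505.5 mm.
Extrusion time = 1994505.5 / 87.9 = 22690.6 s.
Layers = ⌈30.5/0.28⌉ = 109.
Z-hop total: 109 × 1.1 → 119.9 s.
Altogether 22690.6 + 119.9 = 22810.5 s, i.e. 6.34 hours.

6.34 hours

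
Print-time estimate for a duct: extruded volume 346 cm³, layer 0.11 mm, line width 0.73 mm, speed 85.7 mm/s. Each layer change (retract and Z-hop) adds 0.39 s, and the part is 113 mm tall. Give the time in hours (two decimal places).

14.08 hours

Extrusion cross-section: 0.11 × 0.73 → 0.0803 mm².
Total extruded path = 346000/0.0803 = 4308841.8 mm.
Print-move time = 4308841.8 / 85.7 = 50278.2 s.
Layer count = ceil(113 / 0.11) = 1028.
Layer-change overhead: 1028 × 0.39 → 400.92 s.
Altogether 50278.2 + 400.92 = 50679.12 s, i.e. 14.08 hours.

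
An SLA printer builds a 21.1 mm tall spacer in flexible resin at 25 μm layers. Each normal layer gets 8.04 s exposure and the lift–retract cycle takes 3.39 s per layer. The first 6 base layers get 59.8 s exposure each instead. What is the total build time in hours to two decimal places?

2.77 hours

Number of layers: 21.1 / 0.025 → 844 (rounded up).
Base layers = 6 × (59.8 + 3.39) = 379.14 s.
Regular layers = 838 × (8.04 + 3.39), so 9578.34 s.
Total = 379.14 + 9578.34 = 9957.48 s = 2.77 hours.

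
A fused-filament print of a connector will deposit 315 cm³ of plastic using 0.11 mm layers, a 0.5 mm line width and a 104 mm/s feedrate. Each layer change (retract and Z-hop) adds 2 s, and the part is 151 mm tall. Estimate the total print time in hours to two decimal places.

16.06 hours

Extrusion cross-section = 0.11 × 0.5 = 0.055 mm².
Path length: 315000 mm³ / 0.055 mm² → 5727272.7 mm.
Time extruding = 5727272.7 / 104 = 55069.9 s.
Layer count = ceil(151 / 0.11) = 1373.
Non-print overhead: 1373 × 2 → 2746 s.
Total = 55069.9 + 2746 = 57815.9 s = 16.06 hours.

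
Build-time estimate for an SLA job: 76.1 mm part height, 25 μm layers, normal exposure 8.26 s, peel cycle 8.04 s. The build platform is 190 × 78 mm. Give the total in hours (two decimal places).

13.78 hours

Layers = ⌈76.1/0.025⌉ = 3044.
Per-layer time: 8.26 + 8.04 → 16.3 s.
Total = 3044 × 16.3 = 49617.2 s = 13.78 hours.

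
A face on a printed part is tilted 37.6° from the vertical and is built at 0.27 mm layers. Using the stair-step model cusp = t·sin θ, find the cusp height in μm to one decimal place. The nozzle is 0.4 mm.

h_c = t·sin θ = 0.27 × 0.6101 = 0.164727 mm (164.7 μm).

164.7 μm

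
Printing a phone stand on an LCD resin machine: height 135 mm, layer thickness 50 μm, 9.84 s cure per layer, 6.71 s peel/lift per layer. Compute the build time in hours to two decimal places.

Layer count = ceil(135 / 0.05) = 2700.
Per-layer time = 9.84 + 6.71, so 16.55 s.
Build time: 2700 × 16.55 s = 44685 s, i.e. 12.41 hours.

12.41 hours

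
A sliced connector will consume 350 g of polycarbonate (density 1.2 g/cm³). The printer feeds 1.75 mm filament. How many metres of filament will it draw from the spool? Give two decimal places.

Extruded volume: 350/1.2 = 291.6667 cm³ (291666.7 mm³).
Filament cross-section = π × (1.75/2)² = 2.4053 mm².
L = V/A = 291666.7/2.4053 = 121260.01 mm → 121.26 m.

121.26 m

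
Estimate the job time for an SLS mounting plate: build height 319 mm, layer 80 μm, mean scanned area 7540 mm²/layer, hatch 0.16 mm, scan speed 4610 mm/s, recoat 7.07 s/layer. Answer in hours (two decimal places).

19.16 hours

Layer count = ceil(319 / 0.08) = 3988.
Hatch length per layer = 7540 / 0.16 = 47125 mm.
Scan time per layer = 47125 / 4610, so 10.2223 s.
Per-layer time: 10.2223 + 7.07 → 17.2923 s.
Build time = 3988 × 17.2923 = 68961.6924 s = 19.16 hours.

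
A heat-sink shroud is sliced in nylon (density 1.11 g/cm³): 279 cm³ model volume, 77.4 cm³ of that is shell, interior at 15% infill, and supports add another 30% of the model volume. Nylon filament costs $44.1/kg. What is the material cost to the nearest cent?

$9.37

Infill region = 279 − 77.4, so 201.6 cm³.
Deposited infill = 0.15 × 201.6, so 30.24 cm³.
Support: 0.30 × 279 → 83.7 cm³.
Deposited volume = 77.4 + 30.24 + 83.7, so 191.34 cm³.
Mass = 191.34 × 1.11 = 212.3874 g.
Cost = 212.3874 g / 1000 × $44.1/kg = $9.37.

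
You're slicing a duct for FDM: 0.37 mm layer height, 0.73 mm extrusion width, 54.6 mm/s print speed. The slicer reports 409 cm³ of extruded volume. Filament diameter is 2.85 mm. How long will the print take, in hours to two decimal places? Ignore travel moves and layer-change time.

7.70 hours

Bead cross-section = 0.37 × 0.73 = 0.2701 mm².
Path length: 409000 mm³ / 0.2701 mm² → 1514254 mm.
Extrusion time = 1514254 / 54.6, so 27733.6 s.
That's 27733.6 s → 7.70 hours.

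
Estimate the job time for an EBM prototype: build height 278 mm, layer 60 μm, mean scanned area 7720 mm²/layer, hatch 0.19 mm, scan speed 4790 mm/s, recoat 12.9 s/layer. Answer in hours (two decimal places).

Number of layers: 278 / 0.06 → 4634 (rounded up).
Per-layer scan distance = 7720 / 0.19 = 40631.6 mm.
Scan time per layer = 40631.6 / 4790 = 8.4826 s.
Per-layer time: 8.4826 + 12.9 → 21.3826 s.
Total: 4634 × 21.3826 s = 99086.9684 s → 27.52 hours.

27.52 hours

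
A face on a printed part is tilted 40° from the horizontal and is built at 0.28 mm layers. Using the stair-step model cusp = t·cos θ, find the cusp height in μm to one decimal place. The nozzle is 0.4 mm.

214.5 μm

h_c = t·cos θ = 0.28 × 0.7660 = 0.21448 mm (214.5 μm).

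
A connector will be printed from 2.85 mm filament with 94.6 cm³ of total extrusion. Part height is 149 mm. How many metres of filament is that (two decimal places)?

Cross-section of 2.85 mm filament: π·(2.85/2)² = 6.3794 mm².
Length = 94.6 cm³ / 6.3794 mm² = 94600 / 6.3794 = 14828.98 mm = 14.83 m.

14.83 m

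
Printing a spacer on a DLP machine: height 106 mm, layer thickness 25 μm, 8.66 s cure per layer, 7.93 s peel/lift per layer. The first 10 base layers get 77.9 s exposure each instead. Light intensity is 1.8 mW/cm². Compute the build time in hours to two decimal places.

19.73 hours

Layer count = ceil(106 / 0.025) = 4240.
Burn-in layers = 10 × (77.9 + 7.93) = 858.3 s.
Regular layers = 4230 × (8.66 + 7.93), so 70175.7 s.
Total = 858.3 + 70175.7 = 71034 s = 19.73 hours.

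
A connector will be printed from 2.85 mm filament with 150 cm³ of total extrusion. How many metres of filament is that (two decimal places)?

23.51 m

A = π r² = π × 1.425² = 6.3794 mm².
L = 150000 mm³ / 6.3794 mm² = 23513.18 mm, i.e. 23.51 m.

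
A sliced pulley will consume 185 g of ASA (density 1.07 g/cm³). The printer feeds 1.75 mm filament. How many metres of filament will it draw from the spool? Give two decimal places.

71.88 m

Volume = 185 g / 1.07 g·cm⁻³ = 172.8972 cm³ = 172897.2 mm³.
A = π r² = π × 0.875² = 2.4053 mm².
L = V/A = 172897.2/2.4053 = 71881.76 mm → 71.88 m.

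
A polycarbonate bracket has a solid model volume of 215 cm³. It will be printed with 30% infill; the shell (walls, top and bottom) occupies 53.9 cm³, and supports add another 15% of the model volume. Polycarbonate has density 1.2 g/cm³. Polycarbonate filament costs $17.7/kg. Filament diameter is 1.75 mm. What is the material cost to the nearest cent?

Volume inside the shell = 215 − 53.9 = 161.1 cm³.
Infill volume: 0.30 × 161.1 → 48.33 cm³.
Support: 0.15 × 215 → 32.25 cm³.
Total printed volume = 53.9 + 48.33 + 32.25, so 134.48 cm³.
Mass = 134.48 × 1.2 = 161.376 g.
Cost = 161.376 g / 1000 × $17.7/kg = $2.86.

$2.86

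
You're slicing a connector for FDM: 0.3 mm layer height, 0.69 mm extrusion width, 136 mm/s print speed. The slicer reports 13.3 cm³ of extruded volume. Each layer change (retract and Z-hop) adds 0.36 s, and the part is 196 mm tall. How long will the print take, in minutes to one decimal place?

11.8 minutes

Extrusion cross-section = 0.3 × 0.69, so 0.207 mm².
Path length: 13300 mm³ / 0.207 mm² → 64251.2 mm.
Print-move time = 64251.2 / 136, so 472.4 s.
Layer count = ceil(196 / 0.3) = 654.
Layer-change overhead = 654 × 0.36 = 235.44 s.
Total = 472.4 + 235.44 = 707.84 s = 11.8 minutes.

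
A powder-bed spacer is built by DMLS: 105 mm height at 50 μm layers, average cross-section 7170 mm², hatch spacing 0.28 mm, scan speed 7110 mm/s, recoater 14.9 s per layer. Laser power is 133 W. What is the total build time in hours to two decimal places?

10.79 hours

Number of layers: 105 / 0.05 → 2100 (rounded up).
Per-layer scan distance = 7170 / 0.28, so 25607.1 mm.
Laser time per layer = 25607.1 / 7110, so 3.6016 s.
Per-layer time: 3.6016 + 14.9 → 18.5016 s.
2100 layers × 18.5016 s/layer = 38853.36 s, i.e. 10.79 hours.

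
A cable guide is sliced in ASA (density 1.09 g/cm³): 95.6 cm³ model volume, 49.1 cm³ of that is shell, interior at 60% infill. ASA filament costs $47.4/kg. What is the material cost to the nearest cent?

$3.98

Interior volume: 95.6 − 49.1 → 46.5 cm³.
Infill volume: 0.60 × 46.5 → 27.9 cm³.
Total printed volume: 49.1 + 27.9 → 77 cm³.
Mass = 77 × 1.09, so 83.93 g.
Cost = 83.93 g / 1000 × $47.4/kg = $3.98.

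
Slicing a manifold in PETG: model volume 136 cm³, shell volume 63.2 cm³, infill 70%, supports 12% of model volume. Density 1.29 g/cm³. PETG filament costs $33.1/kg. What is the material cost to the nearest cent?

Infill region = 136 − 63.2, so 72.8 cm³.
Infill volume = 0.70 × 72.8, so 50.96 cm³.
Support = 0.12 × 136, so 16.32 cm³.
Total extruded: 63.2 + 50.96 + 16.32 → 130.48 cm³.
Mass = 130.48 × 1.29, so 168.3192 g.
At $33.1/kg: 168.3192/1000 × 33.1 = $5.57.

$5.57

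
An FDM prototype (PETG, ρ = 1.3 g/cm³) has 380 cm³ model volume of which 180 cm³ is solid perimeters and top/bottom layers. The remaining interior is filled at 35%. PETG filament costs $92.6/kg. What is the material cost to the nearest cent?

Infill region = 380 − 180, so 200 cm³.
Infill deposited = 0.35 × 200 = 70 cm³.
Deposited volume = 180 + 70 = 250 cm³.
Mass = 250 × 1.3, so 325 g.
Cost = 325 g / 1000 × $92.6/kg = $30.10.

$30.10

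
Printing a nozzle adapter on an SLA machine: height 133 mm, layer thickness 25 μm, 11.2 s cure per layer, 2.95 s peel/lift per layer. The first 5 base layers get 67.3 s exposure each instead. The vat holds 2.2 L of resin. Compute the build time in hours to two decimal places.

20.99 hours

Number of layers: 133 / 0.025 → 5320 (rounded up).
Burn-in layers: 5 × (67.3 + 2.95) → 351.25 s.
Regular layers: 5315 × (11.2 + 2.95) → 75207.25 s.
Sum: 351.25 + 75207.25 = 75558.5 s → 20.99 hours.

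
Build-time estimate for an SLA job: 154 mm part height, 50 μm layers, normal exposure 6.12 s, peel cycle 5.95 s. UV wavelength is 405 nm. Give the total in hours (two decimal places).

10.33 hours

Number of layers: 154 / 0.05 → 3080 (rounded up).
Cycle time: 6.12 + 5.95 → 12.07 s.
Total = 3080 × 12.07 = 37175.6 s = 10.33 hours.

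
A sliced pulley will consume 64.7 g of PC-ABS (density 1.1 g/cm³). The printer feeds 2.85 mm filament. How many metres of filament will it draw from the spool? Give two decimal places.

Extruded volume: 64.7/1.1 = 58.8182 cm³ (58818.2 mm³).
A = π r² = π × 1.425² = 6.3794 mm².
Length = 58818.2 / 6.3794 = 9220.02 mm = 9.22 m.

9.22 m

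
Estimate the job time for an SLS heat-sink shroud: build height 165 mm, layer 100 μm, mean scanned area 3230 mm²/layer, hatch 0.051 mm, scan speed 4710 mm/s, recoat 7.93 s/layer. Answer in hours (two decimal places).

Layer count = ceil(165 / 0.1) = 1650.
Hatch length per layer = 3230 / 0.051 = 63333.3 mm.
Per-layer scan time = 63333.3 / 4710, so 13.4466 s.
Per-layer time = 13.4466 + 7.93, so 21.3766 s.
Build time = 1650 × 21.3766 = 35271.39 s = 9.80 hours.

9.80 hours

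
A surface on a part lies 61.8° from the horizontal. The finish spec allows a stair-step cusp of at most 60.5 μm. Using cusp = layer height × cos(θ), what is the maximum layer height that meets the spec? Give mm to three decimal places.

Layer height = cusp / cos(61.8°) = 0.0605 / 0.4726 = 0.128 mm.

0.128 mm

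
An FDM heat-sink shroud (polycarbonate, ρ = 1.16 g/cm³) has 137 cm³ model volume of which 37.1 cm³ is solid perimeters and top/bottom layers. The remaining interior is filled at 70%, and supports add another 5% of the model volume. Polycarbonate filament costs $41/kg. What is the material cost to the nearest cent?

Volume inside the shell: 137 − 37.1 → 99.9 cm³.
Deposited infill = 0.70 × 99.9, so 69.93 cm³.
Support = 0.05 × 137, so 6.85 cm³.
Deposited volume = 37.1 + 69.93 + 6.85 = 113.88 cm³.
Mass = 113.88 × 1.16 = 132.1008 g.
At $41/kg: 132.1008/1000 × 41 = $5.42.

$5.42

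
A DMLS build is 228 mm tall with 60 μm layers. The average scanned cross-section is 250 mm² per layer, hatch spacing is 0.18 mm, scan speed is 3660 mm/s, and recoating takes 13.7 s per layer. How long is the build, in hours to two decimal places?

Layers = ⌈228/0.06⌉ = 3800.
Scan path per layer = 250 / 0.18, so 1388.9 mm.
Scan time per layer = 1388.9 / 3660 = 0.3795 s.
Per-layer time: 0.3795 + 13.7 → 14.0795 s.
Build time = 3800 × 14.0795 = 53502.1 s = 14.86 hours.

14.86 hours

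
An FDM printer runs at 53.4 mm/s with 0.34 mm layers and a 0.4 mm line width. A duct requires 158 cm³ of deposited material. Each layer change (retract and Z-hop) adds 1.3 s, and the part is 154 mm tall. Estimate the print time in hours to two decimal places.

Bead cross-section: 0.34 × 0.4 → 0.136 mm².
Toolpath length = 158 cm³ / 0.136 mm² = 158000 / 0.136 = 1161764.7 mm.
Print-move time: 1161764.7 / 53.4 → 21755.9 s.
Layer count = ceil(154 / 0.34) = 453.
Non-print overhead = 453 × 1.3 = 588.9 s.
Altogether 21755.9 + 588.9 = 22344.8 s, i.e. 6.21 hours.

6.21 hours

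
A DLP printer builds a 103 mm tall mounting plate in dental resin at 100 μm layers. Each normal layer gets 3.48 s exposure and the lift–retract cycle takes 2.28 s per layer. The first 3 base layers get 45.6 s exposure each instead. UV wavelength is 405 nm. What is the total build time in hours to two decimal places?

Layer count = ceil(103 / 0.1) = 1030.
Burn-in layers: 3 × (45.6 + 2.28) → 143.64 s.
Regular layers: 1027 × (3.48 + 2.28) → 5915.52 s.
Sum: 143.64 + 5915.52 = 6059.16 s → 1.68 hours.

1.68 hours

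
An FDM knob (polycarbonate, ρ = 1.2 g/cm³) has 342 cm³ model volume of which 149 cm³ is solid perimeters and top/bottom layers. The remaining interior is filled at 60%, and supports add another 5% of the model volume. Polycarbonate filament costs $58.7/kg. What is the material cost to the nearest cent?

Volume inside the shell = 342 − 149, so 193 cm³.
Deposited infill = 0.60 × 193 = 115.8 cm³.
Support: 0.05 × 342 → 17.1 cm³.
Total extruded = 149 + 115.8 + 17.1, so 281.9 cm³.
Mass = 281.9 × 1.2, so 338.28 g.
Cost = 338.28 g / 1000 × $58.7/kg = $19.86.

$19.86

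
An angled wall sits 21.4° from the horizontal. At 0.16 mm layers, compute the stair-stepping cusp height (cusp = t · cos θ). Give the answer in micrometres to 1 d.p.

Cusp = layer height × cos(21.4°) = 0.16 × 0.9311 = 0.148976 mm = 149.0 μm.

149.0 μm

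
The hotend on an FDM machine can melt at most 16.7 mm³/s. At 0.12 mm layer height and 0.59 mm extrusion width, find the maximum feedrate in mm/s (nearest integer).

236 mm/s

Bead cross-section = 0.12 × 0.59, so 0.0708 mm².
v_max = Q/A = 16.7/0.0708 = 235.88 mm/s → 236 mm/s.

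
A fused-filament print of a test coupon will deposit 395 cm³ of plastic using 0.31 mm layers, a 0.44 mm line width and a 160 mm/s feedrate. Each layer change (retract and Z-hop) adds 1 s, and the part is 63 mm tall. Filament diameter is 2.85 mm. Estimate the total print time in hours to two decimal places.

Line area = 0.31 × 0.44 = 0.1364 mm².
Total extruded path = 395000/0.1364 = 2895894.4 mm.
Time extruding = 2895894.4 / 160 = 18099.3 s.
Number of layers: 63 / 0.31 → 204 (rounded up).
Z-hop total = 204 × 1 = 204 s.
Total = 18099.3 + 204 = 18303.3 s = 5.08 hours.

5.08 hours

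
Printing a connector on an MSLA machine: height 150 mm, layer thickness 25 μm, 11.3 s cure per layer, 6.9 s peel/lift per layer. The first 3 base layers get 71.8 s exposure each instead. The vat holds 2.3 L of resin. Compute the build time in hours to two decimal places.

30.38 hours

Layer count = ceil(150 / 0.025) = 6000.
Base layers = 3 × (71.8 + 6.9), so 236.1 s.
Normal layers: 5997 × (11.3 + 6.9) → 109145.4 s.
Sum: 236.1 + 109145.4 = 109381.5 s → 30.38 hours.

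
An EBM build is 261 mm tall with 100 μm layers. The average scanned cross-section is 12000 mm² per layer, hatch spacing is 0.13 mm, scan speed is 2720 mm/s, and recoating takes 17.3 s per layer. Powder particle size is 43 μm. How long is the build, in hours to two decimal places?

Layer count = ceil(261 / 0.1) = 2610.
Per-layer scan distance = 12000 / 0.13 = 92307.7 mm.
Scan time per layer = 92307.7 / 2720 = 33.9367 s.
Per-layer time: 33.9367 + 17.3 → 51.2367 s.
2610 layers × 51.2367 s/layer = 133727.787 s, i.e. 37.15 hours.

37.15 hours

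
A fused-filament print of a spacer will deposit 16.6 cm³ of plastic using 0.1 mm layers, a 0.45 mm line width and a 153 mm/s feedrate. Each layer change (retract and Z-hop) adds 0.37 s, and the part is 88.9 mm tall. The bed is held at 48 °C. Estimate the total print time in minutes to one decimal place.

45.7 minutes

Bead cross-section = 0.1 × 0.45 = 0.045 mm².
Path length: 16600 mm³ / 0.045 mm² → 368888.9 mm.
Extrusion time = 368888.9 / 153, so 2411 s.
Number of layers: 88.9 / 0.1 → 889 (rounded up).
Z-hop total = 889 × 0.37, so 328.93 s.
Altogether 2411 + 328.93 = 2739.93 s, i.e. 45.7 minutes.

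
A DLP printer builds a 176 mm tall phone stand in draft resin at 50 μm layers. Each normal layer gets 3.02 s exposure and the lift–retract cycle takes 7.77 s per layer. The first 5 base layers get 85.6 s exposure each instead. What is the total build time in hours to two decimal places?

10.66 hours

Layers = ⌈176/0.05⌉ = 3520.
Burn-in layers = 5 × (85.6 + 7.77), so 466.85 s.
Normal layers = 3515 × (3.02 + 7.77) = 37926.85 s.
Total = 466.85 + 37926.85 = 38393.7 s = 10.66 hours.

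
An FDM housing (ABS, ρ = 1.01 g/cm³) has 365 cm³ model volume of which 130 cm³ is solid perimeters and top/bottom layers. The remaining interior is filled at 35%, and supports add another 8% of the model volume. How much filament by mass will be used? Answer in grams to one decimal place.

Interior volume = 365 − 130, so 235 cm³.
Infill deposited = 0.35 × 235, so 82.25 cm³.
Support = 0.08 × 365, so 29.2 cm³.
Deposited volume = 130 + 82.25 + 29.2 = 241.45 cm³.
Mass: 241.45 × 1.01 → 243.8645 g.

243.9 g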